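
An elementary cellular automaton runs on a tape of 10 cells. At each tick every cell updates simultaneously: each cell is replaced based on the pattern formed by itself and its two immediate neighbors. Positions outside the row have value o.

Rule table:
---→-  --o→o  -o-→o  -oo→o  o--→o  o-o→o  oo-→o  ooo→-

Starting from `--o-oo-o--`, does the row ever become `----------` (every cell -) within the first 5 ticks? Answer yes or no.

yes

oooooooooo
----------
all cells are - at tick 2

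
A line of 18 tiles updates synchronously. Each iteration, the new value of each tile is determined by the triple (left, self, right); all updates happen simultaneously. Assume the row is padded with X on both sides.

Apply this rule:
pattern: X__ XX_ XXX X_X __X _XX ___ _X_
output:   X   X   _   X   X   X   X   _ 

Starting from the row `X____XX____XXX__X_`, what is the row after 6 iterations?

___________XXX_XXX

XXXXXXXXXXXX_XXX_X
___________XXX_XXX
XXXXXXXXXXXX_XXX__
___________XXX_XXX  (repeats iteration 2; period 2)
iteration 6: ___________XXX_XXX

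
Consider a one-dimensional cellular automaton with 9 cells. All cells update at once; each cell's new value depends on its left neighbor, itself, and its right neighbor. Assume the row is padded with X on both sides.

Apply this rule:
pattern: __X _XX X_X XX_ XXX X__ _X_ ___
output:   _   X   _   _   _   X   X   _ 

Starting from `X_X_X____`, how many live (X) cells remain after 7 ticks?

__X_XX___
X_X_X_X__
__X_X_XX_
X_X_X_X__  (repeats tick 2; period 2)
tick 7: __X_X_XX_
count of X: 4

4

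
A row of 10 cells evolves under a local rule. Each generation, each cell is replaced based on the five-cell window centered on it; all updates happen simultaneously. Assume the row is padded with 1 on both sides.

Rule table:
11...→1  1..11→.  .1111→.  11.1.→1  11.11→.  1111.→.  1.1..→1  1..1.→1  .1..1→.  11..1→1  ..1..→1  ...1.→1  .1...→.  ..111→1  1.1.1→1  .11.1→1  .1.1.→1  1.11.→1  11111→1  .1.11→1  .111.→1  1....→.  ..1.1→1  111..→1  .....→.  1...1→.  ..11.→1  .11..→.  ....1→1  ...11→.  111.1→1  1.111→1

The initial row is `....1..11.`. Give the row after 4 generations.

1.111..11.
1.1111.11.
1.1..1.11.
111.11111.

111.11111.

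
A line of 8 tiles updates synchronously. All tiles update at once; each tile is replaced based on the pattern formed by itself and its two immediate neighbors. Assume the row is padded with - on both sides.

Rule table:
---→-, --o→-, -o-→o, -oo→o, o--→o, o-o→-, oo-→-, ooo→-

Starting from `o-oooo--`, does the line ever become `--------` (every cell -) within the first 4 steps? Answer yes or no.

no

o-o---o-
o-oo--oo
o-o-o-o-
o-o-o-oo
step 4 is o-o-o-oo, still not uniform -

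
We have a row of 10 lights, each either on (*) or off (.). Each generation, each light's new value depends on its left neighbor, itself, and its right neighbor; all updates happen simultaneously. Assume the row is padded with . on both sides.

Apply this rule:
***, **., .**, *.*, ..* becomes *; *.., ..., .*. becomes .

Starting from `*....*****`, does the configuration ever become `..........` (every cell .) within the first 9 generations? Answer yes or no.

no

generation 1: ....******
generation 2: ...*******
generation 3: ..********
generation 4: .*********
generation 5: **********
generation 6: **********  (fixed point — unchanged through generation 9)
generation 9 is **********, still not uniform .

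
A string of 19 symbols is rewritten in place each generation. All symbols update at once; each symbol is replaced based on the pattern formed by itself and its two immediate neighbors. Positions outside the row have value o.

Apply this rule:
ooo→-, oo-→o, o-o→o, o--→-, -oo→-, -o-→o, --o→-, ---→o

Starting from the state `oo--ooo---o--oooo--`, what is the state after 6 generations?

-oo---ooo--oo-ooo--

generation 1: -o----o-o-o-----o--
generation 2: oo-oo-ooooo-ooo-o--
generation 3: -oo-oo----oo--ooo--
generation 4: o-oo-o-oo--o----o--
generation 5: oo-oooo-o--o-oo-o--
generation 6: -oo---ooo--oo-ooo--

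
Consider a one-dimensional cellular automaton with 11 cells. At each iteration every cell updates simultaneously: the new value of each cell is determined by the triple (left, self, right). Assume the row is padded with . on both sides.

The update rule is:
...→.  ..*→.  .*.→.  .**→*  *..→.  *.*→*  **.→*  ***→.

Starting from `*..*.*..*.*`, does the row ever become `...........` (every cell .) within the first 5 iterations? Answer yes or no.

iteration 1: ....*....*.
iteration 2: ...........
all cells are . at iteration 2

yes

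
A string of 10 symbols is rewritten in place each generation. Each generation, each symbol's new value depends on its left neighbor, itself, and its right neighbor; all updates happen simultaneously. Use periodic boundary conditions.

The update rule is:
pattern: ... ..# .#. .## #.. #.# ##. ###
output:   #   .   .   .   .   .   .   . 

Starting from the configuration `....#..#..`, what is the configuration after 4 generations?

###......#
....####..
###......#  (repeats generation 1; period 2)
generation 4: ....####..

....####..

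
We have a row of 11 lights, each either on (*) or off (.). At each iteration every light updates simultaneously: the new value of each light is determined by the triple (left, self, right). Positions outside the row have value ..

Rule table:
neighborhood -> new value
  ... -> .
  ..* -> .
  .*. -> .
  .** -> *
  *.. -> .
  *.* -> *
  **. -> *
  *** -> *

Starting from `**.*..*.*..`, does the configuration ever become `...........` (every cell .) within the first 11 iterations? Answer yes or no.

no

iteration 1: ***....*...
iteration 2: ***........
iteration 3: ***........  (fixed point — unchanged through iteration 11)
iteration 11 is ***........, still not uniform .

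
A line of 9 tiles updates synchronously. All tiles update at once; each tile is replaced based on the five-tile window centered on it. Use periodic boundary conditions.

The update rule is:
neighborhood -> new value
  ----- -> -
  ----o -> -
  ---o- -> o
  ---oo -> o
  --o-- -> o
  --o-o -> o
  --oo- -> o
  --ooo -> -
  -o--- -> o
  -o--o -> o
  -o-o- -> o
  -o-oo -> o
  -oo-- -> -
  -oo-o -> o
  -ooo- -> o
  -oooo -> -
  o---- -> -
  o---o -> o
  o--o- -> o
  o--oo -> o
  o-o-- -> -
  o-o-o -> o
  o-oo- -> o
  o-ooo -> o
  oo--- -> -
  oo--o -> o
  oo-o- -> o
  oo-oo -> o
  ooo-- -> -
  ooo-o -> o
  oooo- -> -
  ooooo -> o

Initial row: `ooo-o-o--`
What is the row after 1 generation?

-ooooo-oo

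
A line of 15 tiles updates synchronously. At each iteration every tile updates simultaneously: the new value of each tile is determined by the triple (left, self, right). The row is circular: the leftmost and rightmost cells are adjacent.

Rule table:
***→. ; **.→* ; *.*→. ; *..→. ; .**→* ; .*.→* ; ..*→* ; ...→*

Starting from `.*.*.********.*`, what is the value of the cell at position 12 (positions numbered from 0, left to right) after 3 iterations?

.*.*.*......*.*
.*.*.*.******.*
.*.*.*.*....*.*
position 12 holds *

*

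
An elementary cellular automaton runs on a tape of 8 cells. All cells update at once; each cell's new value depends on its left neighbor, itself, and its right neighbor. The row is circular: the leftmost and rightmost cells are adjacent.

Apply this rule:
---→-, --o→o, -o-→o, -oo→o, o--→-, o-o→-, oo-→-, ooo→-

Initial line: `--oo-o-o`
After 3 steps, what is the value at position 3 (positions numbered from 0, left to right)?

-oo--o-o
-o--oo-o
-o-oo--o
position 3 holds o

o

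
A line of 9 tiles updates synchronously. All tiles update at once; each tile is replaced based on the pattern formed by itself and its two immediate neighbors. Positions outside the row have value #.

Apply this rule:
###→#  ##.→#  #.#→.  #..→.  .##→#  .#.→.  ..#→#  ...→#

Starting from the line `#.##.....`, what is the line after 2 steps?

step 1: #.##.####
step 2: #.##.####

#.##.####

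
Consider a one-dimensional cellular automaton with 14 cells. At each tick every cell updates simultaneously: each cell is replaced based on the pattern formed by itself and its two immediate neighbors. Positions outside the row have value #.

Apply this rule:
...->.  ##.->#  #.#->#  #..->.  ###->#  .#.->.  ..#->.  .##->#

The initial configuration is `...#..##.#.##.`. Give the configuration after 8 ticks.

......###.####
......########
......########  (fixed point — unchanged through tick 8)

......########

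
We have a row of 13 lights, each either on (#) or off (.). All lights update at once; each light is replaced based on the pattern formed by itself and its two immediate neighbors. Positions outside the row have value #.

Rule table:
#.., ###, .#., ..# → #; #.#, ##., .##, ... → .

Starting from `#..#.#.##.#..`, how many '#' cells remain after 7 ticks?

7

.###.#....###
..#..##..#.##
#####..###..#
####.##.#.##.
###.....#....
##.#...###..#
#..##.#.#.##.
count of #: 7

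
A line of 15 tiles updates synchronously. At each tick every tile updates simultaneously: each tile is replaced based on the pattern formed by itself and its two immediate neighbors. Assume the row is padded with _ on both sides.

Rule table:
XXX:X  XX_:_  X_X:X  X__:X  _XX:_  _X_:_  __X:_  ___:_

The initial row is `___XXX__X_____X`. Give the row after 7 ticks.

tick 1: ____X_X__X_____
tick 2: _____X_X__X____
tick 3: ______X_X__X___
tick 4: _______X_X__X__
tick 5: ________X_X__X_
tick 6: _________X_X__X
tick 7: __________X_X__

__________X_X__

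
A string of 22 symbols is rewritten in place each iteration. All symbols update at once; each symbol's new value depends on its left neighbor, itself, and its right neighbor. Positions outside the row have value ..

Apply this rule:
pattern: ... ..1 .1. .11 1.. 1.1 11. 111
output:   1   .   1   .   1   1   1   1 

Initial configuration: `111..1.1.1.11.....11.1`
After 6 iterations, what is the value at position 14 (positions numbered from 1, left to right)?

iteration 1: .111.111111.11111..111
iteration 2: ..111.111111.11111..11
iteration 3: 1..111.111111.11111..1
iteration 4: 11..111.111111.11111.1
iteration 5: .11..111.111111.111111
iteration 6: ..11..111.111111.11111
position 14 holds 1

1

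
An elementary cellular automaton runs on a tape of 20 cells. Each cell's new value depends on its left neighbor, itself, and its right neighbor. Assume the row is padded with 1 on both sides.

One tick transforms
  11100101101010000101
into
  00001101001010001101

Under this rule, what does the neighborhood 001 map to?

1

At position 4 the neighborhood is 001; the next row has 1 there.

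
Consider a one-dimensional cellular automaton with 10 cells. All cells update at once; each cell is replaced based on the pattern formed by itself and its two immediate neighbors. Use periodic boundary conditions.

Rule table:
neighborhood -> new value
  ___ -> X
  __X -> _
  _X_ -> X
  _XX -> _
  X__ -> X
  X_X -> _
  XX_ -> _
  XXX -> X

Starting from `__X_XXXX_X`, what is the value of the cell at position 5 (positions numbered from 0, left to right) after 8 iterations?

X

X_X__XX__X
__XX___X__
X___XX_XXX
_XX_____XX
___XXXX___
XX__XX_XXX
X_X_____XX
__XXXXX__X
position 5 holds X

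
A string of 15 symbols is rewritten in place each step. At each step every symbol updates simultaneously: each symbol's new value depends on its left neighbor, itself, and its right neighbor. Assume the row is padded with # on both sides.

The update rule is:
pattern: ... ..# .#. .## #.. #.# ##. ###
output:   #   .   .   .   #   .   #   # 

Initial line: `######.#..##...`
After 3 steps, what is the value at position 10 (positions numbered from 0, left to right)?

#

step 1: ######..#..###.
step 2: #######..#..##.
step 3: ########..#..#.
position 10 holds #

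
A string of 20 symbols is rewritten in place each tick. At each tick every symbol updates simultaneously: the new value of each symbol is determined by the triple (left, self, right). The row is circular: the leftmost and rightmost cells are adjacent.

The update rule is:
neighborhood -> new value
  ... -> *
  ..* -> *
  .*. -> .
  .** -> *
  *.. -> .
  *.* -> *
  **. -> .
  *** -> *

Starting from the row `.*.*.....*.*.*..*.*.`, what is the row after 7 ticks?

*.*..****.*.*..*.*..
.*..****.*.*..*.*..*
*..****.*.*..*.*..*.
..****.*.*..*.*..*.*
.****.*.*..*.*..*.*.
****.*.*..*.*..*.*..
***.*.*..*.*..*.*..*

***.*.*..*.*..*.*..*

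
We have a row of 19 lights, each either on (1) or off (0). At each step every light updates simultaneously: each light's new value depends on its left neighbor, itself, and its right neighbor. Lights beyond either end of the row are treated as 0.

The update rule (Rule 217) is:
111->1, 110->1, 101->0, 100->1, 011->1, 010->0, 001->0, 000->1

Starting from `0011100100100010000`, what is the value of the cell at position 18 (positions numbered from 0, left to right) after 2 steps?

step 1: 1011110010011001111
step 2: 0011111001011101111
position 18 holds 1

1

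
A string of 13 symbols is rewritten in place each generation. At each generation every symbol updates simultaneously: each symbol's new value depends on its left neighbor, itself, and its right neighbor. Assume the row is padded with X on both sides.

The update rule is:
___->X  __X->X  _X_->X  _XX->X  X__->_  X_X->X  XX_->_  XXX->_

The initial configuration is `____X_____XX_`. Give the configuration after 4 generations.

_XXX___XX___X

_XXXX_XXXXX_X
XX___XX____XX
___XXX__XXXX_
_XXX___XX___X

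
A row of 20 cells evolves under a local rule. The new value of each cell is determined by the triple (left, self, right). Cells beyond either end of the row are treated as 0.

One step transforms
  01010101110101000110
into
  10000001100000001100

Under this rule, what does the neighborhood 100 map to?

At position 14 the neighborhood is 100; the next row has 0 there.

0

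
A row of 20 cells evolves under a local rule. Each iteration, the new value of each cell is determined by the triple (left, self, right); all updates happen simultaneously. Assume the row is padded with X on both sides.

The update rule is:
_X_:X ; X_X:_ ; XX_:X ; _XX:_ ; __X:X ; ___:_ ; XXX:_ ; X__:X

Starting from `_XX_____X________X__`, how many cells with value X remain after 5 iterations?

10

__XX___XXX______XXXX
XX_XX_X__XX____X____
_X__X_XXX_XX__XXX__X
_XXXX___X__XXX__XXX_
____XX_XXXX__XXX__X_
count of X: 10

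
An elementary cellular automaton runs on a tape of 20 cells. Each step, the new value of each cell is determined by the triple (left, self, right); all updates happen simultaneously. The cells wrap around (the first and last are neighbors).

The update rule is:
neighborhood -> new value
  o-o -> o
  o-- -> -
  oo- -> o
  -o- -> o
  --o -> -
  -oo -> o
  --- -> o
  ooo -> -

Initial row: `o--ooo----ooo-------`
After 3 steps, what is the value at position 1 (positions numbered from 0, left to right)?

o--o-o-oo-o-o-ooooo-
o--oooooooooooo---oo
o--o----------o-o-o-
position 1 holds -

-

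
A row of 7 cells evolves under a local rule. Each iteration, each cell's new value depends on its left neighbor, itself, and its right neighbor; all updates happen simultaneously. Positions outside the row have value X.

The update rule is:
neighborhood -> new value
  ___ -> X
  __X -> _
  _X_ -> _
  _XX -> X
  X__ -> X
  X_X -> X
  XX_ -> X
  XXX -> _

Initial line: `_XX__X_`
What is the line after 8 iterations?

iteration 1: XXXX__X
iteration 2: ___XX_X
iteration 3: XX_XXXX
iteration 4: _XXX___
iteration 5: XX_XXX_
iteration 6: _XXX_XX
iteration 7: XX_XXX_  (repeats iteration 5; period 2)
iteration 8: _XXX_XX

_XXX_XX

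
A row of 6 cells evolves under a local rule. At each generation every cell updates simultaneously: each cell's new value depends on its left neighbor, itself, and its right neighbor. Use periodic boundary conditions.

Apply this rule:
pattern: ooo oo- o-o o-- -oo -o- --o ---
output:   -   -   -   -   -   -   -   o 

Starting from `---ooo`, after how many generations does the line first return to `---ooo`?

2

generation 1: -o----
generation 2: ---ooo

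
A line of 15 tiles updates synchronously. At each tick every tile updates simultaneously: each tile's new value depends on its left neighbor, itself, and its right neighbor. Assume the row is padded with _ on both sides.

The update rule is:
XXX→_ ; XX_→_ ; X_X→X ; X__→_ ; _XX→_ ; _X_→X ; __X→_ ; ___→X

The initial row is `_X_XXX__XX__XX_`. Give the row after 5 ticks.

_XX____________
____XXXXXXXXXXX
XXX____________
____XXXXXXXXXXX  (repeats tick 2; period 2)
tick 5: XXX____________

XXX____________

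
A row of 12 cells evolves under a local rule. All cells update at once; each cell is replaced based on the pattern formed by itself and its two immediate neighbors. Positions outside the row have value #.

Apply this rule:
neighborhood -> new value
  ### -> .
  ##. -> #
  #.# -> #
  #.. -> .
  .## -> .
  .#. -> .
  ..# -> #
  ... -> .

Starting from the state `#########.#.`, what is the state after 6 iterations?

........##.#
.......#.##.
......#.#.##
.....#.#.#..
....#.#.#..#
...#.#.#..#.

...#.#.#..#.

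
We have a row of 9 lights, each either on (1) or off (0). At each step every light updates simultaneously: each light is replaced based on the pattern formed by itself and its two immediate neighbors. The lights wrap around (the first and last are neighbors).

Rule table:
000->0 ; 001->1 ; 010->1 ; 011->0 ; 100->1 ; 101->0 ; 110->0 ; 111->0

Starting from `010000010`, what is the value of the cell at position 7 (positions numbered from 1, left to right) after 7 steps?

step 1: 111000111
step 2: 000101000
step 3: 001101100
step 4: 010000010  (repeats step 0; period 4)
step 7: 001101100
position 7 holds 1

1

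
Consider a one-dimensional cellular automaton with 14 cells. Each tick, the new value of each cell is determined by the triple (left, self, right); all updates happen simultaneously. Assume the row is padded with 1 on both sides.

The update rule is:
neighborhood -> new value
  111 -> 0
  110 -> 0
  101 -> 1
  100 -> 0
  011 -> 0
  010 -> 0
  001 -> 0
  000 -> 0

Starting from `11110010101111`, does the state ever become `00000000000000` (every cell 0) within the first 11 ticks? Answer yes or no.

tick 1: 00000001010000
tick 2: 00000000100000
tick 3: 00000000000000
all cells are 0 at tick 3

yes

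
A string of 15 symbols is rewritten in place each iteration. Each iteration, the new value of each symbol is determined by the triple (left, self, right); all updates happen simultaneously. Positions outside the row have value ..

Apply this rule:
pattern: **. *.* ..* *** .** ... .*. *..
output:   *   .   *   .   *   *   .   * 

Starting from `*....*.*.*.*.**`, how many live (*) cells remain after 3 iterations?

iteration 1: .****........**
iteration 2: **..***********
iteration 3: *****.........*
count of *: 6

6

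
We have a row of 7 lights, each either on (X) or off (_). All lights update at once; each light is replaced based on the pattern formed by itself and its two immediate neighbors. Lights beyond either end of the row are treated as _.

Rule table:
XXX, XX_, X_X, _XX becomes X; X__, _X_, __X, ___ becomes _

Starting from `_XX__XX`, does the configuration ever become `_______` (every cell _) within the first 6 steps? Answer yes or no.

no

_XX__XX  (fixed point — unchanged through step 6)
step 6 is _XX__XX, still not uniform _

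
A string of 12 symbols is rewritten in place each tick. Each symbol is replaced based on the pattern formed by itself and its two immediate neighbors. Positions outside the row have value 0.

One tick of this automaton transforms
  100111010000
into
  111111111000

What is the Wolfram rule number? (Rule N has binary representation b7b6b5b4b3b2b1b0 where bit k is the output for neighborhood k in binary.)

254

position 4: 111 → 1  (bit 7 = 1)
position 5: 110 → 1  (bit 6 = 1)
position 6: 101 → 1  (bit 5 = 1)
position 1: 100 → 1  (bit 4 = 1)
position 3: 011 → 1  (bit 3 = 1)
position 0: 010 → 1  (bit 2 = 1)
position 2: 001 → 1  (bit 1 = 1)
position 9: 000 → 0  (bit 0 = 0)
bits b7..b0 = 11111110 = 254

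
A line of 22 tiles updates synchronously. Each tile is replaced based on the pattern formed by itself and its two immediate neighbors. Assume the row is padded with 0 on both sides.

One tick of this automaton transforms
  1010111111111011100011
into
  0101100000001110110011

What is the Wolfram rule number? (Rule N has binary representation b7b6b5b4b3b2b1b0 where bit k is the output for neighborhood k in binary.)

120

position 5: 111 → 0  (bit 7 = 0)
position 12: 110 → 1  (bit 6 = 1)
position 1: 101 → 1  (bit 5 = 1)
position 17: 100 → 1  (bit 4 = 1)
position 4: 011 → 1  (bit 3 = 1)
position 0: 010 → 0  (bit 2 = 0)
position 19: 001 → 0  (bit 1 = 0)
position 18: 000 → 0  (bit 0 = 0)
bits b7..b0 = 01111000 = 120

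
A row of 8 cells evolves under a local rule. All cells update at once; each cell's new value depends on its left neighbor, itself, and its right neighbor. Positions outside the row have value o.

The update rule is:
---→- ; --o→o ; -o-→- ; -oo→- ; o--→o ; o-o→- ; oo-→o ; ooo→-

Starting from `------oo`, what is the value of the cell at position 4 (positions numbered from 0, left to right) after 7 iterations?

-

iteration 1: o----o--
iteration 2: oo--o-oo
iteration 3: -ooo----
iteration 4: ---oo--o
iteration 5: o-o-ooo-
iteration 6: o-----o-
iteration 7: oo---o--
position 4 holds -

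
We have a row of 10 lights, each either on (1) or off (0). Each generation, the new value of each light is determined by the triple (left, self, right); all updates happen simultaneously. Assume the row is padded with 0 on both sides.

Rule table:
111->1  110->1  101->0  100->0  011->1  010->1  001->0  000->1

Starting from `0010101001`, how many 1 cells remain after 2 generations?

5

1010101001
1010101001
count of 1: 5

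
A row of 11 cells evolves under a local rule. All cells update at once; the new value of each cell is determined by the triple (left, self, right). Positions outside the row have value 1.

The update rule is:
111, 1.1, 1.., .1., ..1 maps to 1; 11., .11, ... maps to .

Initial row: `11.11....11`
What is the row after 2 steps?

1.1..1..1.1
.111111111.

.111111111.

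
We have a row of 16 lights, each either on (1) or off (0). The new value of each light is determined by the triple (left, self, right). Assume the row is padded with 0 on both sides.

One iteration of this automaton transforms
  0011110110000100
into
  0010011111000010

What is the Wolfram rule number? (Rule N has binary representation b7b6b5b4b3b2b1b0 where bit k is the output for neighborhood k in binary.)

position 3: 111 → 0  (bit 7 = 0)
position 5: 110 → 1  (bit 6 = 1)
position 6: 101 → 1  (bit 5 = 1)
position 9: 100 → 1  (bit 4 = 1)
position 2: 011 → 1  (bit 3 = 1)
position 13: 010 → 0  (bit 2 = 0)
position 1: 001 → 0  (bit 1 = 0)
position 0: 000 → 0  (bit 0 = 0)
bits b7..b0 = 01111000 = 120

120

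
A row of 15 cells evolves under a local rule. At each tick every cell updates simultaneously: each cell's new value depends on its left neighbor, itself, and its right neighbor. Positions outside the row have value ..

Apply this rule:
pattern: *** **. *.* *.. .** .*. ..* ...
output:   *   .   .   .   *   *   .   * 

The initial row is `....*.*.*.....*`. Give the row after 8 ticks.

*.*.*.*.*.*.*.*

tick 1: ***.*.*.*.***.*
tick 2: **..*.*.*.**..*
tick 3: *...*.*.*.*...*
tick 4: *.*.*.*.*.*.*.*
tick 5: *.*.*.*.*.*.*.*  (fixed point — unchanged through tick 8)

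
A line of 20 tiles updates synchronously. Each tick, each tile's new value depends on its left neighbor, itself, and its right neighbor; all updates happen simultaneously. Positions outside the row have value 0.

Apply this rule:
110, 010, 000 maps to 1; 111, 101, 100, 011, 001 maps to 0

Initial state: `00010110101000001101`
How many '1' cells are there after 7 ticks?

tick 1: 11010010101011100101
tick 2: 01010010101000100101
tick 3: 01010010101010100101
tick 4: 01010010101010100101  (fixed point — unchanged through tick 7)
count of 1: 9

9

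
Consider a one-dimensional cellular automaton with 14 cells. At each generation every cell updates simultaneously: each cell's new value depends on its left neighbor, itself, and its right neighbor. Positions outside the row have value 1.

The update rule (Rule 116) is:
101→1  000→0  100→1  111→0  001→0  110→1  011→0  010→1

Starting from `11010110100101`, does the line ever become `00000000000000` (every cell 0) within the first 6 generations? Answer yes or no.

01111011110110
10001100011011
11000110001100
01100011000110
10110001100011
11011000110000
generation 6 is 11011000110000, still not uniform 0

no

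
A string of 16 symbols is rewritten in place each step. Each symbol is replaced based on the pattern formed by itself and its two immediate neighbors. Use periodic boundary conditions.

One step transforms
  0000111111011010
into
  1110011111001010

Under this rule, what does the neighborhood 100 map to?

0

At position 15 the neighborhood is 100; the next row has 0 there.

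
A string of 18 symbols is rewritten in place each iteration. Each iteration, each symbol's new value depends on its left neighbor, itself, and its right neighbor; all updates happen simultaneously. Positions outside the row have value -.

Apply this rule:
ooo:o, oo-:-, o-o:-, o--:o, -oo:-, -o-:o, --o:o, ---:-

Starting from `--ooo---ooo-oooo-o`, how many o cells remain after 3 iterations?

-o-o-o-o-o---oo--o
oo-o-o-o-oo-o--ooo
---o-o-o----ooo-o-
count of o: 7

7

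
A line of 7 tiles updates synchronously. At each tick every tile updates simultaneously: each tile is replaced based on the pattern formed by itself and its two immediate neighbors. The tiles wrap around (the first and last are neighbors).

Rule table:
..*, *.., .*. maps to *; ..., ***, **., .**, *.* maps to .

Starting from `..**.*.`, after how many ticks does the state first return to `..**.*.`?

7

.*...**
.**.*..
*...**.
**.*...
...**.*
*.*...*
..**.*.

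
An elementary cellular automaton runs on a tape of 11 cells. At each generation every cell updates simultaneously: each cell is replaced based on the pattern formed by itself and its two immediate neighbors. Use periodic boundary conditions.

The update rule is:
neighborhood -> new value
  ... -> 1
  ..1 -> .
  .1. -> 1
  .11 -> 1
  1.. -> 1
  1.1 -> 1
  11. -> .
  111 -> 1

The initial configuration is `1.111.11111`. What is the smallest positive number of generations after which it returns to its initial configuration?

.111.111111
111.111111.
11.111111.1
1.111111.11
.111111.111
111111.111.
11111.111.1
1111.111.11
111.111.111
11.111.1111
1.111.11111

11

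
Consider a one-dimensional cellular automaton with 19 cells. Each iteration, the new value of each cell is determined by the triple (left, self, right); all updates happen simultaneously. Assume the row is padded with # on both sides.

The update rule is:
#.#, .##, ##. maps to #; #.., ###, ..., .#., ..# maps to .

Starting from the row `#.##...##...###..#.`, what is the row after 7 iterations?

####...##...#.#...#
...#...##....#....#
.......##.........#
.......##.........#  (fixed point — unchanged through iteration 7)

.......##.........#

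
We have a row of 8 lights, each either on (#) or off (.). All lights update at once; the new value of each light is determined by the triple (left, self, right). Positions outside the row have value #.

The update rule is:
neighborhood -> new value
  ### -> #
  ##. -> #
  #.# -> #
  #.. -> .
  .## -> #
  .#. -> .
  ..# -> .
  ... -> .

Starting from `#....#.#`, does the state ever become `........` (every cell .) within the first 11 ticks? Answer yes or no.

#.....##
#.....##  (fixed point — unchanged through tick 11)
tick 11 is #.....##, still not uniform .

no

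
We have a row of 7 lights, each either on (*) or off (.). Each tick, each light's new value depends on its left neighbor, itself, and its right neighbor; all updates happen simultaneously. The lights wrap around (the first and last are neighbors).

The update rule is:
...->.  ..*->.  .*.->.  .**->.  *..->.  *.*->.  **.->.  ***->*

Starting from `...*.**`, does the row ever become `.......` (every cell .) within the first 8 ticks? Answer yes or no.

tick 1: .......
all cells are . at tick 1

yes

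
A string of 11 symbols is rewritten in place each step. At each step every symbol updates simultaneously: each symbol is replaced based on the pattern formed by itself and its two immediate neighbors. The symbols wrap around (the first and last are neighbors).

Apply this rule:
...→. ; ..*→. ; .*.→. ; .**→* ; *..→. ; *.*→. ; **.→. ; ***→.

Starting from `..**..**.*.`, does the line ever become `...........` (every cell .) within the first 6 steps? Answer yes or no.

yes

..*...*....
...........
all cells are . at step 2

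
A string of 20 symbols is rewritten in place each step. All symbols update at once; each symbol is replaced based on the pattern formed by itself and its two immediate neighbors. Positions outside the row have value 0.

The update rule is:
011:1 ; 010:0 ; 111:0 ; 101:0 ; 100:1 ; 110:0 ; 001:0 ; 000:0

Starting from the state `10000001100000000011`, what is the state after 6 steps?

00000010000000100000

01000001010000000010
00100000001000000001
00010000000100000000
00001000000010000000
00000100000001000000
00000010000000100000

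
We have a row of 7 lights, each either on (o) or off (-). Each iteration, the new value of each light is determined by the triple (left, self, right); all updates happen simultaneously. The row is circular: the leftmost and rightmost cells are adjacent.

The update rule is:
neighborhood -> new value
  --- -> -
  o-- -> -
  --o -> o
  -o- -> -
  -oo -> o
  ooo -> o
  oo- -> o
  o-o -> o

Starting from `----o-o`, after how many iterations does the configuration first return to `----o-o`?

7

---o-o-
--o-o--
-o-o---
o-o----
-o----o
o----o-
----o-o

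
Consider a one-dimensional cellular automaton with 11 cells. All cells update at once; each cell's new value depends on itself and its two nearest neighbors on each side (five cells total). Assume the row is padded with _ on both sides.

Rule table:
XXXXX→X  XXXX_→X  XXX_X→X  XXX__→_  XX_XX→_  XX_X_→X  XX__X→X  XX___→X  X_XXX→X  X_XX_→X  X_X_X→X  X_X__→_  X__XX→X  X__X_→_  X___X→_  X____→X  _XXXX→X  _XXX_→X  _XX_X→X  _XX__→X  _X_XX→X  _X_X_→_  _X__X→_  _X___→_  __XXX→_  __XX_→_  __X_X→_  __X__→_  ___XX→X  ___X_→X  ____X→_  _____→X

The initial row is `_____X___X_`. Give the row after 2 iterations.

XXX_X___X__
_XXX___X__X

_XXX___X__X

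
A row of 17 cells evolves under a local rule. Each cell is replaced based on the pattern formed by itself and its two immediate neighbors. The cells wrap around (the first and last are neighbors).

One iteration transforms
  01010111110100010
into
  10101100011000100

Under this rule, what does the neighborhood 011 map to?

1

At position 5 the neighborhood is 011; the next row has 1 there.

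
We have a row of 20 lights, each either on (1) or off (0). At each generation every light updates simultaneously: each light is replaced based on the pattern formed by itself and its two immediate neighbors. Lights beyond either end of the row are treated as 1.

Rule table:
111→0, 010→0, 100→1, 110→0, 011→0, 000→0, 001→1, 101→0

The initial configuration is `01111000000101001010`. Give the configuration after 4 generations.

00001010010001000000

00000100001000110000
10001010010101001001
01010001100000110110
00001010010001000000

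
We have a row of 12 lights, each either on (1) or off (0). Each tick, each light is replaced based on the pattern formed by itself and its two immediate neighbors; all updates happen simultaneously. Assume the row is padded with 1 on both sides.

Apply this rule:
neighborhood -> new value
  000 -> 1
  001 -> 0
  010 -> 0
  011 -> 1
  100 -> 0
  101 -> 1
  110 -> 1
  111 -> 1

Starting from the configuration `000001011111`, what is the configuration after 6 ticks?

011100111111
111100111111
111100111111  (fixed point — unchanged through tick 6)

111100111111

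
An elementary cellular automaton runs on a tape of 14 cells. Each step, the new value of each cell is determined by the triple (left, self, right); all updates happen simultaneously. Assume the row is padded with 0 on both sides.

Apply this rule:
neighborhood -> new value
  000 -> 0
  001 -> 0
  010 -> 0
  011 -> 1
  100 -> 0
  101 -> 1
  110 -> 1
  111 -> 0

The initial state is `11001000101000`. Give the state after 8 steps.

11000000010000
11000000000000
11000000000000  (fixed point — unchanged through step 8)

11000000000000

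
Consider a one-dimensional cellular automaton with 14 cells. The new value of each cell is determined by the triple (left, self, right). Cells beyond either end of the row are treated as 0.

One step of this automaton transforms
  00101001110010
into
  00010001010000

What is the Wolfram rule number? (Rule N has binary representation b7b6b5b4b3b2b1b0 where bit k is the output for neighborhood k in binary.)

104

position 8: 111 → 0  (bit 7 = 0)
position 9: 110 → 1  (bit 6 = 1)
position 3: 101 → 1  (bit 5 = 1)
position 5: 100 → 0  (bit 4 = 0)
position 7: 011 → 1  (bit 3 = 1)
position 2: 010 → 0  (bit 2 = 0)
position 1: 001 → 0  (bit 1 = 0)
position 0: 000 → 0  (bit 0 = 0)
bits b7..b0 = 01101000 = 104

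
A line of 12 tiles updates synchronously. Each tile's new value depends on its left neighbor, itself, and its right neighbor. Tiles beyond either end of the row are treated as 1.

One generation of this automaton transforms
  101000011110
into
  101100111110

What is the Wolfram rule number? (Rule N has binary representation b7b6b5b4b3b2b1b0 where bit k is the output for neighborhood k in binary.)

222

position 8: 111 → 1  (bit 7 = 1)
position 0: 110 → 1  (bit 6 = 1)
position 1: 101 → 0  (bit 5 = 0)
position 3: 100 → 1  (bit 4 = 1)
position 7: 011 → 1  (bit 3 = 1)
position 2: 010 → 1  (bit 2 = 1)
position 6: 001 → 1  (bit 1 = 1)
position 4: 000 → 0  (bit 0 = 0)
bits b7..b0 = 11011110 = 222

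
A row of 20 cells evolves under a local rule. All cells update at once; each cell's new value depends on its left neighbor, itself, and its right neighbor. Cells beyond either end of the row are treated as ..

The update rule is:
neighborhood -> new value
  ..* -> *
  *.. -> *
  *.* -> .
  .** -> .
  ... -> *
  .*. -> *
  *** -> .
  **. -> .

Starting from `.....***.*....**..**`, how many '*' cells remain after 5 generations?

generation 1: *****....*****..**..
generation 2: .....****.....**..**
generation 3: *****....*****..**..  (repeats generation 1; period 2)
generation 5: *****....*****..**..
count of *: 12

12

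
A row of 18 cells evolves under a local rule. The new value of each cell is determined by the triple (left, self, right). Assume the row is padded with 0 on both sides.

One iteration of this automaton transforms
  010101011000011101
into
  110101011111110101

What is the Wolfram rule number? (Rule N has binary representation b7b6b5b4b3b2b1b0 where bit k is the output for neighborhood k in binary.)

position 14: 111 → 0  (bit 7 = 0)
position 8: 110 → 1  (bit 6 = 1)
position 2: 101 → 0  (bit 5 = 0)
position 9: 100 → 1  (bit 4 = 1)
position 7: 011 → 1  (bit 3 = 1)
position 1: 010 → 1  (bit 2 = 1)
position 0: 001 → 1  (bit 1 = 1)
position 10: 000 → 1  (bit 0 = 1)
bits b7..b0 = 01011111 = 95

95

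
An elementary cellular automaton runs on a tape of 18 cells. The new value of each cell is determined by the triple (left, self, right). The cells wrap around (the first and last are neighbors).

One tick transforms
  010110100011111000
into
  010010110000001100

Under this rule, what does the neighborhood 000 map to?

0

At position 8 the neighborhood is 000; the next row has 0 there.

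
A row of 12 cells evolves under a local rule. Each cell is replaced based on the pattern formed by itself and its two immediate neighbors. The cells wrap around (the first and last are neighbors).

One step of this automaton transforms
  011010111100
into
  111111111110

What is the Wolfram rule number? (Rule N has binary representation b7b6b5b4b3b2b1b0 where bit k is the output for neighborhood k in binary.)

254

position 7: 111 → 1  (bit 7 = 1)
position 2: 110 → 1  (bit 6 = 1)
position 3: 101 → 1  (bit 5 = 1)
position 10: 100 → 1  (bit 4 = 1)
position 1: 011 → 1  (bit 3 = 1)
position 4: 010 → 1  (bit 2 = 1)
position 0: 001 → 1  (bit 1 = 1)
position 11: 000 → 0  (bit 0 = 0)
bits b7..b0 = 11111110 = 254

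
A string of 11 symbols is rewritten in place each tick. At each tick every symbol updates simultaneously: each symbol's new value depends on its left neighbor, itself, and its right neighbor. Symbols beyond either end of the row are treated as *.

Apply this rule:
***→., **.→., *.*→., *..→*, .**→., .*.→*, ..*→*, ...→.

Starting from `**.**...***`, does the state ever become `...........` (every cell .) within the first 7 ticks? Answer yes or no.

yes

.....*.*...
*...**.**.*
.*.*.......
.*.**.....*
.*...*...*.
.**.***.**.
...........
all cells are . at tick 7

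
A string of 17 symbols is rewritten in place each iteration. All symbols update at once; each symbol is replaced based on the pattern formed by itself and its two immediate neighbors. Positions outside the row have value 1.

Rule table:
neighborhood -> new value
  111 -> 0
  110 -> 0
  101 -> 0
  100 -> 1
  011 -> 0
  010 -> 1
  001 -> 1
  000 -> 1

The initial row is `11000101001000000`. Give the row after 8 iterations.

00111101111111111
11000000000000000
00111111111111111
11000000000000000  (repeats iteration 2; period 2)
iteration 8: 11000000000000000

11000000000000000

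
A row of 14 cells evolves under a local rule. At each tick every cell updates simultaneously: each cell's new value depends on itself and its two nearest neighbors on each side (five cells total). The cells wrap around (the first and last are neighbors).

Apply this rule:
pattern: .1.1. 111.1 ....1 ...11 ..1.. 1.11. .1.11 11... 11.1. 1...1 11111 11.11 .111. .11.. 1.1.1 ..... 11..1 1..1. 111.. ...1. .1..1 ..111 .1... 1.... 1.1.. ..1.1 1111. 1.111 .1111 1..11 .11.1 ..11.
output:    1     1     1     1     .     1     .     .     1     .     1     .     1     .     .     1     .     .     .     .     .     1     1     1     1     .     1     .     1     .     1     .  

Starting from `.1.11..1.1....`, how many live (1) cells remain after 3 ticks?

tick 1: ...1....111111
tick 2: ....111111111.
tick 3: 111111111111..
count of 1: 12

12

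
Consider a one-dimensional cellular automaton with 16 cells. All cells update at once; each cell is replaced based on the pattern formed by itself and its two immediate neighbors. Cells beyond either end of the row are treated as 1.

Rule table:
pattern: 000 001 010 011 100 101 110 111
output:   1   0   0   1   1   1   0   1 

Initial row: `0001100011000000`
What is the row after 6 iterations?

1101011010111110
1010110101111101
0101101011111011
1011010111110111
0110101111101111
1101011111011111

1101011111011111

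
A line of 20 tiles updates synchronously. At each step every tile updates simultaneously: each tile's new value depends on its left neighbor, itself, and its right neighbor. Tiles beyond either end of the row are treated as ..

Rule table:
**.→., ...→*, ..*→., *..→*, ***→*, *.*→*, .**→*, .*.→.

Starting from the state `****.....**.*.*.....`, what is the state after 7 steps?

.*.*.*.*.*****.*.*.*

***.****.*.*.*.*****
**.****.*.*.*.*****.
*.****.*.*.*.*****.*
.****.*.*.*.*****.*.
.***.*.*.*.*****.*.*
.**.*.*.*.*****.*.*.
.*.*.*.*.*****.*.*.*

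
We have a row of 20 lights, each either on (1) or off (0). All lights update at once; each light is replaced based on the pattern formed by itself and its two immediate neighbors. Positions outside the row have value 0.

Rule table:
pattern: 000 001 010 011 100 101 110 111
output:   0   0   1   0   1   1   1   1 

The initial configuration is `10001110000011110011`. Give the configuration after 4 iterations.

11000111000001111001
01100011100000111101
00110001110000011111
00011000111000001111

00011000111000001111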